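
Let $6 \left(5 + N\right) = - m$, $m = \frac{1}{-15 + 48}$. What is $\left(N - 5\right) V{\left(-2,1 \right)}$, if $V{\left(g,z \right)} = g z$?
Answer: $\frac{1981}{99} \approx 20.01$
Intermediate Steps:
$m = \frac{1}{33} \approx 0.030303$
$N = - \frac{991}{198}$ ($N = -5 + \frac{\left(-1\right) \frac{1}{33}}{6} = -5 + \frac{1}{6} \left(- \frac{1}{33}\right) = -5 - \frac{1}{198} = - \frac{991}{198} \approx -5.0051$)
$\left(N - 5\right) V{\left(-2,1 \right)} = \left(- \frac{991}{198} - 5\right) \left(\left(-2\right) 1\right) = \left(- \frac{1981}{198}\right) \left(-2\right) = \frac{1981}{99}$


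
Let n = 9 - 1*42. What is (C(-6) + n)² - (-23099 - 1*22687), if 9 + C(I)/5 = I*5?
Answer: 97770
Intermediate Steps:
n = -33 (n = 9 - 42 = -33)
C(I) = -45 + 25*I (C(I) = -45 + 5*(I*5) = -45 + 5*(5*I) = -45 + 25*I)
(C(-6) + n)² - (-23099 - 1*22687) = ((-45 + 25*(-6)) - 33)² - (-23099 - 1*22687) = ((-45 - 150) - 33)² - (-23099 - 22687) = (-195 - 33)² - 1*(-45786) = (-228)² + 45786 = 51984 + 45786 = 97770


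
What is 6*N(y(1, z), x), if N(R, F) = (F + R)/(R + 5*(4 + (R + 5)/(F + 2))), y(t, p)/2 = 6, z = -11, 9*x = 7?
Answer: 1150/939 ≈ 1.2247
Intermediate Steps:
x = 7/9 (x = (⅑)*7 = 7/9 ≈ 0.77778)
y(t, p) = 12 (y(t, p) = 2*6 = 12)
N(R, F) = (F + R)/(20 + R + 5*(5 + R)/(2 + F)) (N(R, F) = (F + R)/(R + 5*(4 + (5 + R)/(2 + F))) = (F + R)/(R + (20 + 5*(5 + R)/(2 + F))) = (F + R)/(20 + R + 5*(5 + R)/(2 + F)))
6*N(y(1, z), x) = 6*(((7/9)² + 2*(7/9) + 2*12 + (7/9)*12)/(65 + 7*12 + 20*(7/9) + (7/9)*12)) = 6*((49/81 + 14/9 + 24 + 28/3)/(65 + 84 + 140/9 + 28/3)) = 6*((2875/81)/(1565/9)) = 6*((9/1565)*(2875/81)) = 6*(575/2817) = 1150/939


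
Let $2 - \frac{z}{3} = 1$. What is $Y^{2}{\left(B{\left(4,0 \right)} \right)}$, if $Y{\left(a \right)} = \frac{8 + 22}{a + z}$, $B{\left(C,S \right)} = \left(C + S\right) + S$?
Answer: $\frac{900}{49} \approx 18.367$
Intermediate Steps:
$z = 3$ ($z = 6 - 3 = 3$)
$B{\left(C,S \right)} = C + 2 S$
$Y{\left(a \right)} = \frac{30}{3 + a}$ ($Y{\left(a \right)} = \frac{8 + 22}{a + 3} = \frac{30}{3 + a}$)
$Y^{2}{\left(B{\left(4,0 \right)} \right)} = \left(\frac{30}{3 + \left(4 + 2 \cdot 0\right)}\right)^{2} = \left(\frac{30}{3 + \left(4 + 0\right)}\right)^{2} = \left(\frac{30}{3 + 4}\right)^{2} = \left(\frac{30}{7}\right)^{2} = \frac{900}{49}$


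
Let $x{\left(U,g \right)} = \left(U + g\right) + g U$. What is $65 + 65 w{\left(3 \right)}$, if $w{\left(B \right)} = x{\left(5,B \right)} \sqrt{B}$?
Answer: $65 + 1495 \sqrt{3} \approx 2654.4$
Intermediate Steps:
$x{\left(U,g \right)} = U + g + U g$ ($x{\left(U,g \right)} = \left(U + g\right) + U g = U + g + U g$)
$w{\left(B \right)} = \sqrt{B} \left(5 + 6 B\right)$ ($w{\left(B \right)} = \left(5 + B + 5 B\right) \sqrt{B} = \left(5 + 6 B\right) \sqrt{B} = \sqrt{B} \left(5 + 6 B\right)$)
$65 + 65 w{\left(3 \right)} = 65 + 65 \sqrt{3} \left(5 + 6 \cdot 3\right) = 65 + 65 \sqrt{3} \left(5 + 18\right) = 65 + 65 \sqrt{3} \cdot 23 = 65 + 65 \cdot 23 \sqrt{3} = 65 + 1495 \sqrt{3}$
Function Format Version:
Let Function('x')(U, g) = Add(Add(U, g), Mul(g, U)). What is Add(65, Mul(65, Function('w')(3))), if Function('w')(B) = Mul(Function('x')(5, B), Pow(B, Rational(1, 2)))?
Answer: Add(65, Mul(1495, Pow(3, Rational(1, 2)))) ≈ 2654.4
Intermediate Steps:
Function('x')(U, g) = Add(U, g, Mul(U, g)) (Function('x')(U, g) = Add(Add(U, g), Mul(U, g)) = Add(U, g, Mul(U, g)))
Function('w')(B) = Mul(Pow(B, Rational(1, 2)), Add(5, Mul(6, B))) (Function('w')(B) = Mul(Add(5, B, Mul(5, B)), Pow(B, Rational(1, 2))) = Mul(Add(5, Mul(6, B)), Pow(B, Rational(1, 2))) = Mul(Pow(B, Rational(1, 2)), Add(5, Mul(6, B))))
Add(65, Mul(65, Function('w')(3))) = Add(65, Mul(65, Mul(Pow(3, Rational(1, 2)), Add(5, Mul(6, 3))))) = Add(65, Mul(65, Mul(Pow(3, Rational(1, 2)), Add(5, 18)))) = Add(65, Mul(65, Mul(Pow(3, Rational(1, 2)), 23))) = Add(65, Mul(65, Mul(23, Pow(3, Rational(1, 2))))) = Add(65, Mul(1495, Pow(3, Rational(1, 2))))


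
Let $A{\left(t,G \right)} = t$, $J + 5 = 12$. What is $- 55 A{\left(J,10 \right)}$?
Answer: $-385$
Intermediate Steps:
$J = 7$ ($J = -5 + 12 = 7$)
$- 55 A{\left(J,10 \right)} = \left(-55\right) 7 = -385$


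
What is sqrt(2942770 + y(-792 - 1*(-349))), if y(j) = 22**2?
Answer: sqrt(2943254) ≈ 1715.6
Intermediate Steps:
y(j) = 484
sqrt(2942770 + y(-792 - 1*(-349))) = sqrt(2942770 + 484) = sqrt(2943254)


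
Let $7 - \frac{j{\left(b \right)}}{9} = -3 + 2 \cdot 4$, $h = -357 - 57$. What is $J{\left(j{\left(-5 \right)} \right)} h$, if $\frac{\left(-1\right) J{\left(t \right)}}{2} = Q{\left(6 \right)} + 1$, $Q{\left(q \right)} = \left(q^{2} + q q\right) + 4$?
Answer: $63756$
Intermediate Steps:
$h = -414$ ($h = -357 - 57 = -414$)
$Q{\left(q \right)} = 4 + 2 q^{2}$ ($Q{\left(q \right)} = \left(q^{2} + q^{2}\right) + 4 = 2 q^{2} + 4 = 4 + 2 q^{2}$)
$j{\left(b \right)} = 18$ ($j{\left(b \right)} = 63 - 9 \left(-3 + 2 \cdot 4\right) = 63 - 9 \left(-3 + 8\right) = 63 - 45 = 18$)
$J{\left(t \right)} = -154$ ($J{\left(t \right)} = - 2 \left(\left(4 + 2 \cdot 6^{2}\right) + 1\right) = - 2 \left(\left(4 + 2 \cdot 36\right) + 1\right) = - 2 \left(\left(4 + 72\right) + 1\right) = - 2 \left(76 + 1\right) = \left(-2\right) 77 = -154$)
$J{\left(j{\left(-5 \right)} \right)} h = \left(-154\right) \left(-414\right) = 63756$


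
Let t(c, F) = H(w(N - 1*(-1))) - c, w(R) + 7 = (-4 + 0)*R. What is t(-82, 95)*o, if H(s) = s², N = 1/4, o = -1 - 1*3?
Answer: -904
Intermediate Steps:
o = -4 (o = -1 - 3 = -4)
N = ¼ (N = 1*(¼) = ¼ ≈ 0.25000)
w(R) = -7 - 4*R (w(R) = -7 + (-4 + 0)*R = -7 - 4*R)
t(c, F) = 144 - c (t(c, F) = (-7 - 4*(¼ - 1*(-1)))² - c = (-7 - 4*(¼ + 1))² - c = (-7 - 4*5/4)² - c = (-7 - 5)² - c = (-12)² - c = 144 - c)
t(-82, 95)*o = (144 - 1*(-82))*(-4) = (144 + 82)*(-4) = 226*(-4) = -904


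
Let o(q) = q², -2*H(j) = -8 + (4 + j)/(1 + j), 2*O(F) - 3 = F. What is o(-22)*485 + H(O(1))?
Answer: 234743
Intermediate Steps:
O(F) = 3/2 + F/2
H(j) = 4 - (4 + j)/(2*(1 + j)) (H(j) = -(-8 + (4 + j)/(1 + j))/2 = 4 - (4 + j)/(2*(1 + j)))
o(-22)*485 + H(O(1)) = (-22)²*485 + (4 + 7*(3/2 + (½)*1))/(2*(1 + (3/2 + (½)*1))) = 484*485 + (4 + 7*(3/2 + ½))/(2*(1 + (3/2 + ½))) = 234740 + (4 + 7*2)/(2*(1 + 2)) = 234740 + (½)*(4 + 14)/3 = 234740 + (½)*(⅓)*18 = 234740 + 3 = 234743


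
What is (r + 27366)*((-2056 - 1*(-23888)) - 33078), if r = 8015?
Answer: -397894726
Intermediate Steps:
(r + 27366)*((-2056 - 1*(-23888)) - 33078) = (8015 + 27366)*((-2056 - 1*(-23888)) - 33078) = 35381*((-2056 + 23888) - 33078) = 35381*(21832 - 33078) = 35381*(-11246) = -397894726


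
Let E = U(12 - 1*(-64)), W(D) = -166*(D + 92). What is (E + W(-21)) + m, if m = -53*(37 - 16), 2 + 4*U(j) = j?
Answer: -25761/2 ≈ -12881.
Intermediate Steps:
W(D) = -15272 - 166*D (W(D) = -166*(92 + D) = -15272 - 166*D)
U(j) = -1/2 + j/4
E = 37/2 (E = -1/2 + (12 - 1*(-64))/4 = -1/2 + (12 + 64)/4 = -1/2 + (1/4)*76 = -1/2 + 19 = 37/2 ≈ 18.500)
m = -1113 (m = -53*21 = -1113)
(E + W(-21)) + m = (37/2 + (-15272 - 166*(-21))) - 1113 = (37/2 + (-15272 + 3486)) - 1113 = (37/2 - 11786) - 1113 = -23535/2 - 1113 = -25761/2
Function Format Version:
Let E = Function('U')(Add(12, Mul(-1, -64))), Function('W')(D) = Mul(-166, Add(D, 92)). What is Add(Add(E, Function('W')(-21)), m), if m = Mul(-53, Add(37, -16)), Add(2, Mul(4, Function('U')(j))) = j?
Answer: Rational(-25761, 2) ≈ -12881.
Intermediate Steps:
Function('W')(D) = Add(-15272, Mul(-166, D)) (Function('W')(D) = Mul(-166, Add(92, D)) = Add(-15272, Mul(-166, D)))
Function('U')(j) = Add(Rational(-1, 2), Mul(Rational(1, 4), j))
E = Rational(37, 2) (E = Add(Rational(-1, 2), Mul(Rational(1, 4), Add(12, Mul(-1, -64)))) = Add(Rational(-1, 2), Mul(Rational(1, 4), Add(12, 64))) = Add(Rational(-1, 2), Mul(Rational(1, 4), 76)) = Add(Rational(-1, 2), 19) = Rational(37, 2) ≈ 18.500)
m = -1113 (m = Mul(-53, 21) = -1113)
Add(Add(E, Function('W')(-21)), m) = Add(Add(Rational(37, 2), Add(-15272, Mul(-166, -21))), -1113) = Add(Add(Rational(37, 2), Add(-15272, 3486)), -1113) = Add(Add(Rational(37, 2), -11786), -1113) = Add(Rational(-23535, 2), -1113) = Rational(-25761, 2)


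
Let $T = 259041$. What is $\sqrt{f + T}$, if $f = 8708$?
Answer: $\sqrt{267749} \approx 517.44$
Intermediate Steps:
$\sqrt{f + T} = \sqrt{8708 + 259041} = \sqrt{267749}$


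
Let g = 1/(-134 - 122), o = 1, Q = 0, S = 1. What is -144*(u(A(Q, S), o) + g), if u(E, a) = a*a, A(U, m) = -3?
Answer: -2295/16 ≈ -143.44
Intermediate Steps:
u(E, a) = a²
g = -1/256 (g = 1/(-256) = -1/256 ≈ -0.0039063)
-144*(u(A(Q, S), o) + g) = -144*(1² - 1/256) = -144*(1 - 1/256) = -144*255/256 = -2295/16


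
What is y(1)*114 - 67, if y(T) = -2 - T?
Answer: -409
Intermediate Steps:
y(1)*114 - 67 = (-2 - 1*1)*114 - 67 = (-2 - 1)*114 - 67 = -3*114 - 67 = -342 - 67 = -409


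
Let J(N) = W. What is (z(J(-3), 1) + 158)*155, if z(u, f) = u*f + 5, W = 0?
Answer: 25265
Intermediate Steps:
J(N) = 0
z(u, f) = 5 + f*u (z(u, f) = f*u + 5 = 5 + f*u)
(z(J(-3), 1) + 158)*155 = ((5 + 1*0) + 158)*155 = ((5 + 0) + 158)*155 = (5 + 158)*155 = 163*155 = 25265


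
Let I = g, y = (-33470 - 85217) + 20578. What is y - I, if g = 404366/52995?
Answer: -5199690821/52995 ≈ -98117.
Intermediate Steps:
g = 404366/52995 (g = 404366*(1/52995) = 404366/52995 ≈ 7.6303)
y = -98109 (y = -118687 + 20578 = -98109)
I = 404366/52995 ≈ 7.6303
y - I = -98109 - 1*404366/52995 = -98109 - 404366/52995 = -5199690821/52995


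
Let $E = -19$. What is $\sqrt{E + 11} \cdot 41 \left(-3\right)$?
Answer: $- 246 i \sqrt{2} \approx - 347.9 i$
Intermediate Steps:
$\sqrt{E + 11} \cdot 41 \left(-3\right) = \sqrt{-19 + 11} \cdot 41 \left(-3\right) = \sqrt{-8} \cdot 41 \left(-3\right) = 2 i \sqrt{2} \cdot 41 \left(-3\right) = 82 i \sqrt{2} \left(-3\right) = - 246 i \sqrt{2}$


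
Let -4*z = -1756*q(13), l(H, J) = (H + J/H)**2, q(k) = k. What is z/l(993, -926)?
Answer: 5627381643/970467325129 ≈ 0.0057986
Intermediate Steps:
z = 5707 (z = -(-439)*13 = -1/4*(-22828) = 5707)
z/l(993, -926) = 5707/(((-926 + 993**2)**2/993**2)) = 5707/(((-926 + 986049)**2/986049)) = 5707/(((1/986049)*985123**2)) = 5707/(((1/986049)*970467325129)) = 5707/(970467325129/986049) = 5707*(986049/970467325129) = 5627381643/970467325129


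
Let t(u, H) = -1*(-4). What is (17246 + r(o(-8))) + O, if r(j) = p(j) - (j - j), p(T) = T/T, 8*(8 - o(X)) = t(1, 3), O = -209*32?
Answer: 10559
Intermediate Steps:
O = -6688
t(u, H) = 4
o(X) = 15/2 (o(X) = 8 - 1/8*4 = 8 - 1/2 = 15/2)
p(T) = 1
r(j) = 1 (r(j) = 1 - (j - j) = 1 - 1*0 = 1 + 0 = 1)
(17246 + r(o(-8))) + O = (17246 + 1) - 6688 = 17247 - 6688 = 10559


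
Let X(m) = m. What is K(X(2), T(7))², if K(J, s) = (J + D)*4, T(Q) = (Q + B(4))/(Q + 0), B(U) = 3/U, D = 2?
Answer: 256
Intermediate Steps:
T(Q) = (¾ + Q)/Q (T(Q) = (Q + 3/4)/(Q + 0) = (Q + 3*(¼))/Q = (Q + ¾)/Q = (¾ + Q)/Q)
K(J, s) = 8 + 4*J (K(J, s) = (J + 2)*4 = (2 + J)*4 = 8 + 4*J)
K(X(2), T(7))² = (8 + 4*2)² = (8 + 8)² = 16² = 256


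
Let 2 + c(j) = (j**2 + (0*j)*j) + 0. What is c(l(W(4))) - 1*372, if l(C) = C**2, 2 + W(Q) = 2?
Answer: -374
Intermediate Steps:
W(Q) = 0 (W(Q) = -2 + 2 = 0)
c(j) = -2 + j**2 (c(j) = -2 + ((j**2 + (0*j)*j) + 0) = -2 + ((j**2 + 0*j) + 0) = -2 + ((j**2 + 0) + 0) = -2 + (j**2 + 0) = -2 + j**2)
c(l(W(4))) - 1*372 = (-2 + (0**2)**2) - 1*372 = (-2 + 0**2) - 372 = (-2 + 0) - 372 = -2 - 372 = -374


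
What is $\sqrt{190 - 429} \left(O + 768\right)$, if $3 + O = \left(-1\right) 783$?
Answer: $- 18 i \sqrt{239} \approx - 278.27 i$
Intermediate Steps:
$O = -786$ ($O = -3 - 783 = -786$)
$\sqrt{190 - 429} \left(O + 768\right) = \sqrt{190 - 429} \left(-786 + 768\right) = \sqrt{-239} \left(-18\right) = i \sqrt{239} \left(-18\right) = - 18 i \sqrt{239}$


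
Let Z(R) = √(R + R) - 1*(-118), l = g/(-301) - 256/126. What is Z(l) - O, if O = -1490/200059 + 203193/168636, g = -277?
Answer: 1313528107695/11245716508 + I*√1812622/903 ≈ 116.8 + 1.491*I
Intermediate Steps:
O = 13466440249/11245716508 (O = -1490*1/200059 + 203193*(1/168636) = -1490/200059 + 67731/56212 = 13466440249/11245716508 ≈ 1.1975)
l = -3011/2709 (l = -277/(-301) - 256/126 = -277*(-1/301) - 256*1/126 = 277/301 - 128/63 = -3011/2709 ≈ -1.1115)
Z(R) = 118 + √2*√R (Z(R) = √(2*R) + 118 = √2*√R + 118 = 118 + √2*√R)
Z(l) - O = (118 + √2*√(-3011/2709)) - 1*13466440249/11245716508 = (118 + √2*(I*√906311/903)) - 13466440249/11245716508 = (118 + I*√1812622/903) - 13466440249/11245716508 = 1313528107695/11245716508 + I*√1812622/903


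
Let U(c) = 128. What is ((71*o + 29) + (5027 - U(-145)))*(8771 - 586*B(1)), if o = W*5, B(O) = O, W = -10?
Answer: 11278930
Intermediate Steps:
o = -50 (o = -10*5 = -50)
((71*o + 29) + (5027 - U(-145)))*(8771 - 586*B(1)) = ((71*(-50) + 29) + (5027 - 1*128))*(8771 - 586*1) = ((-3550 + 29) + (5027 - 128))*(8771 - 586) = (-3521 + 4899)*8185 = 1378*8185 = 11278930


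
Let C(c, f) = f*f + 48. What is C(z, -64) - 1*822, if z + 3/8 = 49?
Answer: 3322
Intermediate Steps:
z = 389/8 (z = -3/8 + 49 = 389/8 ≈ 48.625)
C(c, f) = 48 + f² (C(c, f) = f² + 48 = 48 + f²)
C(z, -64) - 1*822 = (48 + (-64)²) - 1*822 = (48 + 4096) - 822 = 4144 - 822 = 3322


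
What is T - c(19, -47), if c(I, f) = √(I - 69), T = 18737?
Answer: 18737 - 5*I*√2 ≈ 18737.0 - 7.0711*I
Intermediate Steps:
c(I, f) = √(-69 + I)
T - c(19, -47) = 18737 - √(-69 + 19) = 18737 - √(-50) = 18737 - 5*I*√2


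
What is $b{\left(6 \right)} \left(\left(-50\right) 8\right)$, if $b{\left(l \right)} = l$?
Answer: $-2400$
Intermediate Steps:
$b{\left(6 \right)} \left(\left(-50\right) 8\right) = 6 \left(\left(-50\right) 8\right) = 6 \left(-400\right) = -2400$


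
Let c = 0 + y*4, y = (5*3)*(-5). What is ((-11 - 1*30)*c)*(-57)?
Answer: -701100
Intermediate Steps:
y = -75 (y = 15*(-5) = -75)
c = -300 (c = 0 - 75*4 = 0 - 300 = -300)
((-11 - 1*30)*c)*(-57) = ((-11 - 1*30)*(-300))*(-57) = ((-11 - 30)*(-300))*(-57) = -41*(-300)*(-57) = 12300*(-57) = -701100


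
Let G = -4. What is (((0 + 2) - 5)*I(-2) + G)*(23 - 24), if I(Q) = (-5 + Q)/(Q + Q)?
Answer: 37/4 ≈ 9.2500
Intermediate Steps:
I(Q) = (-5 + Q)/(2*Q) (I(Q) = (-5 + Q)/((2*Q)) = (-5 + Q)*(1/(2*Q)) = (-5 + Q)/(2*Q))
(((0 + 2) - 5)*I(-2) + G)*(23 - 24) = (((0 + 2) - 5)*((½)*(-5 - 2)/(-2)) - 4)*(23 - 24) = ((2 - 5)*((½)*(-½)*(-7)) - 4)*(-1) = (-3*7/4 - 4)*(-1) = (-21/4 - 4)*(-1) = -37/4*(-1) = 37/4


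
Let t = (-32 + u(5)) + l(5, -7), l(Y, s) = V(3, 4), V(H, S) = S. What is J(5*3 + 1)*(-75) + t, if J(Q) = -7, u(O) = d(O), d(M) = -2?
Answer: 495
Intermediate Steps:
u(O) = -2
l(Y, s) = 4
t = -30 (t = (-32 - 2) + 4 = -34 + 4 = -30)
J(5*3 + 1)*(-75) + t = -7*(-75) - 30 = 525 - 30 = 495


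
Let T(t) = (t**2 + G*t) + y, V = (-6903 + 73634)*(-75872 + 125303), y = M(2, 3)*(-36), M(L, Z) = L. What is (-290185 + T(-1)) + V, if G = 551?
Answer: 3298289254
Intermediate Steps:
y = -72 (y = 2*(-36) = -72)
V = 3298580061 (V = 66731*49431 = 3298580061)
T(t) = -72 + t**2 + 551*t (T(t) = (t**2 + 551*t) - 72 = -72 + t**2 + 551*t)
(-290185 + T(-1)) + V = (-290185 + (-72 + (-1)**2 + 551*(-1))) + 3298580061 = (-290185 + (-72 + 1 - 551)) + 3298580061 = (-290185 - 622) + 3298580061 = -290807 + 3298580061 = 3298289254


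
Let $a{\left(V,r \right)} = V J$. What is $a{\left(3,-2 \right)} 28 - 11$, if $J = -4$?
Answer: $-347$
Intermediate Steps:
$a{\left(V,r \right)} = - 4 V$ ($a{\left(V,r \right)} = V \left(-4\right) = - 4 V$)
$a{\left(3,-2 \right)} 28 - 11 = \left(-4\right) 3 \cdot 28 - 11 = \left(-12\right) 28 - 11 = -336 - 11 = -347$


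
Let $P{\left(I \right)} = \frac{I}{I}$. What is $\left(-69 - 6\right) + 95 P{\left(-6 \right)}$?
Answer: $20$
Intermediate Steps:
$P{\left(I \right)} = 1$
$\left(-69 - 6\right) + 95 P{\left(-6 \right)} = \left(-69 - 6\right) + 95 \cdot 1 = \left(-69 - 6\right) + 95 = -75 + 95 = 20$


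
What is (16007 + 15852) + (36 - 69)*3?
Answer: 31760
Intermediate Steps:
(16007 + 15852) + (36 - 69)*3 = 31859 - 33*3 = 31859 - 99 = 31760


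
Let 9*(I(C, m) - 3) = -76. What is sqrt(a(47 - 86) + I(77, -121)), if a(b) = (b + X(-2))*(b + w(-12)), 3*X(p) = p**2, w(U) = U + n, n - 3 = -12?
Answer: sqrt(20291)/3 ≈ 47.482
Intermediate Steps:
I(C, m) = -49/9 (I(C, m) = 3 + (1/9)*(-76) = 3 - 76/9 = -49/9)
n = -9 (n = 3 - 12 = -9)
w(U) = -9 + U (w(U) = U - 9 = -9 + U)
X(p) = p**2/3
a(b) = (-21 + b)*(4/3 + b) (a(b) = (b + (1/3)*(-2)**2)*(b + (-9 - 12)) = (b + (1/3)*4)*(b - 21) = (b + 4/3)*(-21 + b) = (4/3 + b)*(-21 + b) = (-21 + b)*(4/3 + b))
sqrt(a(47 - 86) + I(77, -121)) = sqrt((-28 + (47 - 86)**2 - 59*(47 - 86)/3) - 49/9) = sqrt((-28 + (-39)**2 - 59/3*(-39)) - 49/9) = sqrt((-28 + 1521 + 767) - 49/9) = sqrt(2260 - 49/9) = sqrt(20291/9) = sqrt(20291)/3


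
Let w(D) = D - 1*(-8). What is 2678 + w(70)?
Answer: 2756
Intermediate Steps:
w(D) = 8 + D (w(D) = D + 8 = 8 + D)
2678 + w(70) = 2678 + (8 + 70) = 2678 + 78 = 2756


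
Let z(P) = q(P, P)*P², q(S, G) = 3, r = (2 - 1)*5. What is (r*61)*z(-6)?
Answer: 32940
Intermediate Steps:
r = 5 (r = 1*5 = 5)
z(P) = 3*P²
(r*61)*z(-6) = (5*61)*(3*(-6)²) = 305*(3*36) = 305*108 = 32940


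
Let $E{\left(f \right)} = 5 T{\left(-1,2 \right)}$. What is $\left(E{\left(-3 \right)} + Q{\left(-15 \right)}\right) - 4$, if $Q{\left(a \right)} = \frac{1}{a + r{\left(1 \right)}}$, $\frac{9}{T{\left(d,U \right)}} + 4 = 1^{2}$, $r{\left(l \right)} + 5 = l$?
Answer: $- \frac{362}{19} \approx -19.053$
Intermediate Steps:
$r{\left(l \right)} = -5 + l$
$T{\left(d,U \right)} = -3$ ($T{\left(d,U \right)} = \frac{9}{-4 + 1^{2}} = \frac{9}{-4 + 1} = \frac{9}{-3} = 9 \left(- \frac{1}{3}\right) = -3$)
$Q{\left(a \right)} = \frac{1}{-4 + a}$ ($Q{\left(a \right)} = \frac{1}{a + \left(-5 + 1\right)} = \frac{1}{a - 4} = \frac{1}{-4 + a}$)
$E{\left(f \right)} = -15$ ($E{\left(f \right)} = 5 \left(-3\right) = -15$)
$\left(E{\left(-3 \right)} + Q{\left(-15 \right)}\right) - 4 = \left(-15 + \frac{1}{-4 - 15}\right) - 4 = \left(-15 + \frac{1}{-19}\right) - 4 = \left(-15 - \frac{1}{19}\right) - 4 = - \frac{286}{19} - 4 = - \frac{362}{19}$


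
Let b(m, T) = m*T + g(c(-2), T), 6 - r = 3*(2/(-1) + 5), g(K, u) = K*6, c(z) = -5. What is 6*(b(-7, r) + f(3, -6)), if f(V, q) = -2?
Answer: -66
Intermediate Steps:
g(K, u) = 6*K
r = -3 (r = 6 - 3*(2/(-1) + 5) = 6 - 3*(2*(-1) + 5) = 6 - 3*(-2 + 5) = 6 - 3*3 = 6 - 1*9 = 6 - 9 = -3)
b(m, T) = -30 + T*m (b(m, T) = m*T + 6*(-5) = T*m - 30 = -30 + T*m)
6*(b(-7, r) + f(3, -6)) = 6*((-30 - 3*(-7)) - 2) = 6*((-30 + 21) - 2) = 6*(-9 - 2) = 6*(-11) = -66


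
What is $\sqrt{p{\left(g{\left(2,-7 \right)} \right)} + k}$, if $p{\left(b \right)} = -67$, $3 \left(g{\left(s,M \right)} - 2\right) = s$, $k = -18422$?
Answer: $i \sqrt{18489} \approx 135.97 i$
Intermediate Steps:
$g{\left(s,M \right)} = 2 + \frac{s}{3}$
$\sqrt{p{\left(g{\left(2,-7 \right)} \right)} + k} = \sqrt{-67 - 18422} = \sqrt{-18489} = i \sqrt{18489}$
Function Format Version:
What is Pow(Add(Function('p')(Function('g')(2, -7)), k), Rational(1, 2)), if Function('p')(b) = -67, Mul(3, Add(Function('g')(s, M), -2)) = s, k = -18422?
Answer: Mul(I, Pow(18489, Rational(1, 2))) ≈ Mul(135.97, I)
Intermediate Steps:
Function('g')(s, M) = Add(2, Mul(Rational(1, 3), s))
Pow(Add(Function('p')(Function('g')(2, -7)), k), Rational(1, 2)) = Pow(Add(-67, -18422), Rational(1, 2)) = Pow(-18489, Rational(1, 2)) = Mul(I, Pow(18489, Rational(1, 2)))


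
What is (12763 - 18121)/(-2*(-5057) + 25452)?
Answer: -2679/17783 ≈ -0.15065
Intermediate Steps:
(12763 - 18121)/(-2*(-5057) + 25452) = -5358/(10114 + 25452) = -5358/35566 = -5358*1/35566 = -2679/17783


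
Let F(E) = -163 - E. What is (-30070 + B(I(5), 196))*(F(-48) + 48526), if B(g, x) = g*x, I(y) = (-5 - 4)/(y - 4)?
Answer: -1541115774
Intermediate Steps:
I(y) = -9/(-4 + y)
(-30070 + B(I(5), 196))*(F(-48) + 48526) = (-30070 - 9/(-4 + 5)*196)*((-163 - 1*(-48)) + 48526) = (-30070 - 9/1*196)*((-163 + 48) + 48526) = (-30070 - 9*1*196)*(-115 + 48526) = (-30070 - 9*196)*48411 = (-30070 - 1764)*48411 = -31834*48411 = -1541115774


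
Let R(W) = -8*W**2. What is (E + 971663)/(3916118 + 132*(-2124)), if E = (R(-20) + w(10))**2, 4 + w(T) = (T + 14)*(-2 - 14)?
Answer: 13845407/3635750 ≈ 3.8081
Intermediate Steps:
w(T) = -228 - 16*T (w(T) = -4 + (T + 14)*(-2 - 14) = -4 + (14 + T)*(-16) = -4 + (-224 - 16*T) = -228 - 16*T)
E = 12873744 (E = (-8*(-20)**2 + (-228 - 16*10))**2 = (-8*400 + (-228 - 160))**2 = (-3200 - 388)**2 = (-3588)**2 = 12873744)
(E + 971663)/(3916118 + 132*(-2124)) = (12873744 + 971663)/(3916118 + 132*(-2124)) = 13845407/(3916118 - 280368) = 13845407/3635750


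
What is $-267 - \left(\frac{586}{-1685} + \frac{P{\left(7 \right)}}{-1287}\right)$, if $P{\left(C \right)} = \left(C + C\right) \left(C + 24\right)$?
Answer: $- \frac{577529393}{2168595} \approx -266.31$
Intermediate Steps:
$P{\left(C \right)} = 2 C \left(24 + C\right)$
$-267 - \left(\frac{586}{-1685} + \frac{P{\left(7 \right)}}{-1287}\right) = -267 - \left(\frac{586}{-1685} + \frac{2 \cdot 7 \left(24 + 7\right)}{-1287}\right) = -267 - \left(586 \left(- \frac{1}{1685}\right) + 2 \cdot 7 \cdot 31 \left(- \frac{1}{1287}\right)\right) = -267 - \left(- \frac{586}{1685} + 434 \left(- \frac{1}{1287}\right)\right) = -267 - \left(- \frac{586}{1685} - \frac{434}{1287}\right) = -267 - - \frac{1485472}{2168595} = -267 + \frac{1485472}{2168595} = - \frac{577529393}{2168595}$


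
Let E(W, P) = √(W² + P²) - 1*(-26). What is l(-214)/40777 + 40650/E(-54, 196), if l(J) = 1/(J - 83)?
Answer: -8815338703/339101532 + 6775*√10333/3388 ≈ 177.28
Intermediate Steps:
l(J) = 1/(-83 + J)
E(W, P) = 26 + √(P² + W²) (E(W, P) = √(P² + W²) + 26 = 26 + √(P² + W²))
l(-214)/40777 + 40650/E(-54, 196) = 1/(-83 - 214*40777) + 40650/(26 + √(196² + (-54)²)) = (1/40777)/(-297) + 40650/(26 + √(38416 + 2916)) = -1/297*1/40777 + 40650/(26 + √41332) = -1/12110769 + 40650/(26 + 2*√10333)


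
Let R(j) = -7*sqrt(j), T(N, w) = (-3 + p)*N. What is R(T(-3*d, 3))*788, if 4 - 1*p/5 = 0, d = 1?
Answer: -5516*I*sqrt(51) ≈ -39392.0*I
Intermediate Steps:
p = 20 (p = 20 - 5*0 = 20 + 0 = 20)
T(N, w) = 17*N (T(N, w) = (-3 + 20)*N = 17*N)
R(T(-3*d, 3))*788 = -7*sqrt(17)*(I*sqrt(3))*788 = -7*I*sqrt(51)*788 = -5516*I*sqrt(51)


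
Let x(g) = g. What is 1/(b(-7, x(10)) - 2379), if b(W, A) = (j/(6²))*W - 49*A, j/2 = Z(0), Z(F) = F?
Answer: -1/2869 ≈ -0.00034855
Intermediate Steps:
j = 0 (j = 2*0 = 0)
b(W, A) = -49*A (b(W, A) = (0/(6²))*W - 49*A = (0/36)*W - 49*A = (0*(1/36))*W - 49*A = 0*W - 49*A = 0 - 49*A = -49*A)
1/(b(-7, x(10)) - 2379) = 1/(-49*10 - 2379) = 1/(-490 - 2379) = 1/(-2869) = -1/2869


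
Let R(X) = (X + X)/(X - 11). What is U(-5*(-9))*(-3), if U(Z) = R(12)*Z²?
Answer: -145800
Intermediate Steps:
R(X) = 2*X/(-11 + X) (R(X) = (2*X)/(-11 + X) = 2*X/(-11 + X))
U(Z) = 24*Z² (U(Z) = (2*12/(-11 + 12))*Z² = (2*12/1)*Z² = (2*12*1)*Z² = 24*Z²)
U(-5*(-9))*(-3) = (24*(-5*(-9))²)*(-3) = (24*45²)*(-3) = (24*2025)*(-3) = 48600*(-3) = -145800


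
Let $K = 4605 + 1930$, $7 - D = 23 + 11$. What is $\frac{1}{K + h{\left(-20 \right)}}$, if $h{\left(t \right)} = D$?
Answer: $\frac{1}{6508} \approx 0.00015366$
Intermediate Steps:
$D = -27$ ($D = 7 - \left(23 + 11\right) = 7 - 34 = -27$)
$h{\left(t \right)} = -27$
$K = 6535$
$\frac{1}{K + h{\left(-20 \right)}} = \frac{1}{6535 - 27} = \frac{1}{6508}$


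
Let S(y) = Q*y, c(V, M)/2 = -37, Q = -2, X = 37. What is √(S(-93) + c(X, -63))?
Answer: 4*√7 ≈ 10.583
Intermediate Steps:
c(V, M) = -74 (c(V, M) = 2*(-37) = -74)
S(y) = -2*y
√(S(-93) + c(X, -63)) = √(-2*(-93) - 74) = √(186 - 74) = √112 = 4*√7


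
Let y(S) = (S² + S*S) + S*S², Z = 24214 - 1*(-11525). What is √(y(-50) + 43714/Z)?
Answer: I*√389876026/57 ≈ 346.41*I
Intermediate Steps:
Z = 35739 (Z = 24214 + 11525 = 35739)
y(S) = S³ + 2*S² (y(S) = (S² + S²) + S³ = 2*S² + S³ = S³ + 2*S²)
√(y(-50) + 43714/Z) = √((-50)²*(2 - 50) + 43714/35739) = √(2500*(-48) + 43714*(1/35739)) = √(-120000 + 3974/3249) = √(-389876026/3249) = I*√389876026/57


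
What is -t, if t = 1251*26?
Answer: -32526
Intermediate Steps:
t = 32526
-t = -1*32526 = -32526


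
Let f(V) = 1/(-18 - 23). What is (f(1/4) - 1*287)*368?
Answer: -4330624/41 ≈ -1.0563e+5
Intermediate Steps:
f(V) = -1/41 (f(V) = 1/(-41) = -1/41)
(f(1/4) - 1*287)*368 = (-1/41 - 1*287)*368 = (-1/41 - 287)*368 = -11768/41*368 = -4330624/41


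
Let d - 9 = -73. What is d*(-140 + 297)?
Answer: -10048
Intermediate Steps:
d = -64 (d = 9 - 73 = -64)
d*(-140 + 297) = -64*(-140 + 297) = -64*157 = -10048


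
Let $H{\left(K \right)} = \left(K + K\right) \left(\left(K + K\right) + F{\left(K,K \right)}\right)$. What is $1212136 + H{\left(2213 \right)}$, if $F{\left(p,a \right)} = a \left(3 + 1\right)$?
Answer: $59980564$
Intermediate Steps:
$F{\left(p,a \right)} = 4 a$ ($F{\left(p,a \right)} = a 4 = 4 a$)
$H{\left(K \right)} = 12 K^{2}$ ($H{\left(K \right)} = \left(K + K\right) \left(\left(K + K\right) + 4 K\right) = 2 K \left(2 K + 4 K\right) = 2 K 6 K = 12 K^{2}$)
$1212136 + H{\left(2213 \right)} = 1212136 + 12 \cdot 2213^{2} = 1212136 + 12 \cdot 4897369 = 1212136 + 58768428 = 59980564$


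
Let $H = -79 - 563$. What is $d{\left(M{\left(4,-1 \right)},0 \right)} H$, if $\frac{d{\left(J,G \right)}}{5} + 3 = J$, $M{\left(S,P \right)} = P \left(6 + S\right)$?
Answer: $41730$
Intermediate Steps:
$H = -642$
$d{\left(J,G \right)} = -15 + 5 J$
$d{\left(M{\left(4,-1 \right)},0 \right)} H = \left(-15 + 5 \left(- (6 + 4)\right)\right) \left(-642\right) = \left(-15 + 5 \left(\left(-1\right) 10\right)\right) \left(-642\right) = \left(-15 + 5 \left(-10\right)\right) \left(-642\right) = \left(-15 - 50\right) \left(-642\right) = \left(-65\right) \left(-642\right) = 41730$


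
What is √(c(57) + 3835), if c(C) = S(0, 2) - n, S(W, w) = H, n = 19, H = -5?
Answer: √3811 ≈ 61.733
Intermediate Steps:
S(W, w) = -5
c(C) = -24 (c(C) = -5 - 1*19 = -5 - 19 = -24)
√(c(57) + 3835) = √(-24 + 3835) = √3811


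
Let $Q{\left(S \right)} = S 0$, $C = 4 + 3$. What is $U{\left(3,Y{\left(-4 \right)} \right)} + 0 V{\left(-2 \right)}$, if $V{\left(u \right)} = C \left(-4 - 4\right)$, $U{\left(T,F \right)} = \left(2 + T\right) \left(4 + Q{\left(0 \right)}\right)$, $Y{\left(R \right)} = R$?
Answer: $20$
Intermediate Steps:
$C = 7$
$Q{\left(S \right)} = 0$
$U{\left(T,F \right)} = 8 + 4 T$ ($U{\left(T,F \right)} = \left(2 + T\right) \left(4 + 0\right) = \left(2 + T\right) 4 = 8 + 4 T$)
$V{\left(u \right)} = -56$ ($V{\left(u \right)} = 7 \left(-4 - 4\right) = 7 \left(-8\right) = -56$)
$U{\left(3,Y{\left(-4 \right)} \right)} + 0 V{\left(-2 \right)} = \left(8 + 4 \cdot 3\right) + 0 \left(-56\right) = \left(8 + 12\right) + 0 = 20 + 0 = 20$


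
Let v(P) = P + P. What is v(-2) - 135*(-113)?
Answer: 15251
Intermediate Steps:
v(P) = 2*P
v(-2) - 135*(-113) = 2*(-2) - 135*(-113) = -4 + 15255 = 15251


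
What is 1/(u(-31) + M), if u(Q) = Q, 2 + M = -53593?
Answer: -1/53626 ≈ -1.8648e-5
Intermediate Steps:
M = -53595 (M = -2 - 53593 = -53595)
1/(u(-31) + M) = 1/(-31 - 53595) = 1/(-53626) = -1/53626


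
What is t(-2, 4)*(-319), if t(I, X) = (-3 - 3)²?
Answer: -11484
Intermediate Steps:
t(I, X) = 36 (t(I, X) = (-6)² = 36)
t(-2, 4)*(-319) = 36*(-319) = -11484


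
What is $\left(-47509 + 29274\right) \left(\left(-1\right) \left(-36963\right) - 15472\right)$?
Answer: $-391888385$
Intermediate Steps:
$\left(-47509 + 29274\right) \left(\left(-1\right) \left(-36963\right) - 15472\right) = - 18235 \left(36963 - 15472\right) = \left(-18235\right) 21491 = -391888385$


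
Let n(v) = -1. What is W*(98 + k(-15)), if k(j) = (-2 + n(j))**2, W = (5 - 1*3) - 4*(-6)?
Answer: 2782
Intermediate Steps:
W = 26 (W = (5 - 3) + 24 = 2 + 24 = 26)
k(j) = 9 (k(j) = (-2 - 1)**2 = (-3)**2 = 9)
W*(98 + k(-15)) = 26*(98 + 9) = 26*107 = 2782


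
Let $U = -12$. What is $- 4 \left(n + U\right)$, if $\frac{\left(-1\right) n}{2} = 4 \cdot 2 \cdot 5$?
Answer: $368$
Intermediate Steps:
$n = -80$ ($n = - 2 \cdot 4 \cdot 2 \cdot 5 = - 2 \cdot 8 \cdot 5 = \left(-2\right) 40 = -80$)
$- 4 \left(n + U\right) = - 4 \left(-80 - 12\right) = \left(-4\right) \left(-92\right) = 368$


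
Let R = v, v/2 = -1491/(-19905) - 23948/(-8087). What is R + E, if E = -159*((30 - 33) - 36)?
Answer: 333054404683/53657245 ≈ 6207.1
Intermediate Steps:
v = 325828438/53657245 (v = 2*(-1491/(-19905) - 23948/(-8087)) = 2*(-1491*(-1/19905) - 23948*(-1/8087)) = 2*(497/6635 + 23948/8087) = 2*(162914219/53657245) = 325828438/53657245 ≈ 6.0724)
R = 325828438/53657245 ≈ 6.0724
E = 6201 (E = -159*(-3 - 36) = -159*(-39) = 6201)
R + E = 325828438/53657245 + 6201 = 333054404683/53657245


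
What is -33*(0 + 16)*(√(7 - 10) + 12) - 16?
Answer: -6352 - 528*I*√3 ≈ -6352.0 - 914.52*I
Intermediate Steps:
-33*(0 + 16)*(√(7 - 10) + 12) - 16 = -528*(√(-3) + 12) - 16 = -528*(I*√3 + 12) - 16 = -528*(12 + I*√3) - 16 = -33*(192 + 16*I*√3) - 16 = (-6336 - 528*I*√3) - 16 = -6352 - 528*I*√3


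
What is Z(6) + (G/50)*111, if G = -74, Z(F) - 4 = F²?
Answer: -3107/25 ≈ -124.28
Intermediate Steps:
Z(F) = 4 + F²
Z(6) + (G/50)*111 = (4 + 6²) - 74/50*111 = (4 + 36) - 74*1/50*111 = 40 - 37/25*111 = 40 - 4107/25 = -3107/25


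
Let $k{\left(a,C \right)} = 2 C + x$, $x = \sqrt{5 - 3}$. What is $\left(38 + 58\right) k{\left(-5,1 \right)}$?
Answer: $192 + 96 \sqrt{2} \approx 327.76$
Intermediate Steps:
$x = \sqrt{2} \approx 1.4142$
$k{\left(a,C \right)} = \sqrt{2} + 2 C$ ($k{\left(a,C \right)} = 2 C + \sqrt{2} = \sqrt{2} + 2 C$)
$\left(38 + 58\right) k{\left(-5,1 \right)} = \left(38 + 58\right) \left(\sqrt{2} + 2 \cdot 1\right) = 96 \left(\sqrt{2} + 2\right) = 96 \left(2 + \sqrt{2}\right) = 192 + 96 \sqrt{2}$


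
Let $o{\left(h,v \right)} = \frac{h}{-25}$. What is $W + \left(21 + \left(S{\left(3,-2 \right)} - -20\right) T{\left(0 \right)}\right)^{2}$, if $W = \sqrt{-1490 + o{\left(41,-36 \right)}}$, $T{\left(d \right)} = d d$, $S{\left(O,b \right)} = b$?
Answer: $441 + \frac{i \sqrt{37291}}{5} \approx 441.0 + 38.622 i$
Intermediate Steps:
$o{\left(h,v \right)} = - \frac{h}{25}$ ($o{\left(h,v \right)} = h \left(- \frac{1}{25}\right) = - \frac{h}{25}$)
$T{\left(d \right)} = d^{2}$
$W = \frac{i \sqrt{37291}}{5}$ ($W = \sqrt{-1490 - \frac{41}{25}} = \sqrt{- \frac{37291}{25}} = \frac{i \sqrt{37291}}{5} \approx 38.622 i$)
$W + \left(21 + \left(S{\left(3,-2 \right)} - -20\right) T{\left(0 \right)}\right)^{2} = \frac{i \sqrt{37291}}{5} + \left(21 + \left(-2 - -20\right) 0^{2}\right)^{2} = \frac{i \sqrt{37291}}{5} + \left(21 + \left(-2 + 20\right) 0\right)^{2} = \frac{i \sqrt{37291}}{5} + \left(21 + 18 \cdot 0\right)^{2} = \frac{i \sqrt{37291}}{5} + \left(21 + 0\right)^{2} = \frac{i \sqrt{37291}}{5} + 21^{2} = \frac{i \sqrt{37291}}{5} + 441 = 441 + \frac{i \sqrt{37291}}{5}$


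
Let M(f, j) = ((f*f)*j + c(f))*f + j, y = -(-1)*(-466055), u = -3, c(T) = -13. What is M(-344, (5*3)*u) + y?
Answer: 1831379652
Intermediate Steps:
y = -466055 (y = -1*466055 = -466055)
M(f, j) = j + f*(-13 + j*f²) (M(f, j) = ((f*f)*j - 13)*f + j = (f²*j - 13)*f + j = (j*f² - 13)*f + j = (-13 + j*f²)*f + j = f*(-13 + j*f²) + j = j + f*(-13 + j*f²))
M(-344, (5*3)*u) + y = ((5*3)*(-3) - 13*(-344) + ((5*3)*(-3))*(-344)³) - 466055 = (15*(-3) + 4472 + (15*(-3))*(-40707584)) - 466055 = (-45 + 4472 - 45*(-40707584)) - 466055 = (-45 + 4472 + 1831841280) - 466055 = 1831845707 - 466055 = 1831379652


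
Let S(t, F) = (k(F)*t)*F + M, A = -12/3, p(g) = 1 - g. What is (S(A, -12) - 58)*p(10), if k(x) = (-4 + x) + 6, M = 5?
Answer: 4797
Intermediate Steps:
A = -4 (A = -12*1/3 = -4)
k(x) = 2 + x
S(t, F) = 5 + F*t*(2 + F) (S(t, F) = ((2 + F)*t)*F + 5 = (t*(2 + F))*F + 5 = F*t*(2 + F) + 5 = 5 + F*t*(2 + F))
(S(A, -12) - 58)*p(10) = ((5 - 12*(-4)*(2 - 12)) - 58)*(1 - 1*10) = ((5 - 12*(-4)*(-10)) - 58)*(1 - 10) = ((5 - 480) - 58)*(-9) = (-475 - 58)*(-9) = -533*(-9) = 4797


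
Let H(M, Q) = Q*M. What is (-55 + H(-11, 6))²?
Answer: 14641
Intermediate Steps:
H(M, Q) = M*Q
(-55 + H(-11, 6))² = (-55 - 11*6)² = (-55 - 66)² = (-121)² = 14641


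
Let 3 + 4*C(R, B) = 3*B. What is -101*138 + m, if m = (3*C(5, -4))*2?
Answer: -27921/2 ≈ -13961.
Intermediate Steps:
C(R, B) = -¾ + 3*B/4 (C(R, B) = -¾ + (3*B)/4 = -¾ + 3*B/4)
m = -45/2 (m = (3*(-¾ + (¾)*(-4)))*2 = (3*(-¾ - 3))*2 = (3*(-15/4))*2 = -45/4*2 = -45/2 ≈ -22.500)
-101*138 + m = -101*138 - 45/2 = -13938 - 45/2 = -27921/2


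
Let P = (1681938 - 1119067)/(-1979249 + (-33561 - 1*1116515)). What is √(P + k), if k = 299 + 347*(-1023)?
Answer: 3*I*√15436832444521237/625865 ≈ 595.55*I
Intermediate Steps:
k = -354682 (k = 299 - 354981 = -354682)
P = -562871/3129325 (P = 562871/(-1979249 + (-33561 - 1116515)) = 562871/(-1979249 - 1150076) = 562871/(-3129325) = 562871*(-1/3129325) = -562871/3129325 ≈ -0.17987)
√(P + k) = √(-562871/3129325 - 354682) = √(-1109915812521/3129325) = 3*I*√15436832444521237/625865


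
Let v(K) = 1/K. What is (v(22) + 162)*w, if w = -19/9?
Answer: -67735/198 ≈ -342.10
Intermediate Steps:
w = -19/9 (w = (⅑)*(-19) = -19/9 ≈ -2.1111)
(v(22) + 162)*w = (1/22 + 162)*(-19/9) = (3565/22)*(-19/9) = -67735/198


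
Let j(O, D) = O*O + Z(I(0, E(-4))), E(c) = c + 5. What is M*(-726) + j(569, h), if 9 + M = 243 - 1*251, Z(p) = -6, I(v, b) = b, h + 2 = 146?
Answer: 336097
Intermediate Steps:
h = 144 (h = -2 + 146 = 144)
E(c) = 5 + c
j(O, D) = -6 + O**2 (j(O, D) = O*O - 6 = O**2 - 6 = -6 + O**2)
M = -17 (M = -9 + (243 - 1*251) = -9 + (243 - 251) = -9 - 8 = -17)
M*(-726) + j(569, h) = -17*(-726) + (-6 + 569**2) = 12342 + (-6 + 323761) = 12342 + 323755 = 336097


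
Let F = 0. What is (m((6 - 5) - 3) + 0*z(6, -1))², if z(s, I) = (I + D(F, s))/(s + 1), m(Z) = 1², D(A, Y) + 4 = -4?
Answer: 1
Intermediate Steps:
D(A, Y) = -8 (D(A, Y) = -4 - 4 = -8)
m(Z) = 1
z(s, I) = (-8 + I)/(1 + s) (z(s, I) = (I - 8)/(s + 1) = (-8 + I)/(1 + s))
(m((6 - 5) - 3) + 0*z(6, -1))² = (1 + 0*((-8 - 1)/(1 + 6)))² = (1 + 0*(-9/7))² = (1 + 0)² = 1² = 1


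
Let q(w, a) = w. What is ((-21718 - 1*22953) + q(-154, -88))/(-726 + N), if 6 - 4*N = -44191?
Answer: -179300/41293 ≈ -4.3421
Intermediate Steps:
N = 44197/4 (N = 3/2 - ¼*(-44191) = 3/2 + 44191/4 = 44197/4 ≈ 11049.)
((-21718 - 1*22953) + q(-154, -88))/(-726 + N) = ((-21718 - 1*22953) - 154)/(-726 + 44197/4) = ((-21718 - 22953) - 154)/(41293/4) = (-44671 - 154)*(4/41293) = -44825*4/41293 = -179300/41293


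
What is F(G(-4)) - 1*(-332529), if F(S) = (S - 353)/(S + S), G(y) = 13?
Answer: 4322707/13 ≈ 3.3252e+5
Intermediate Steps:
F(S) = (-353 + S)/(2*S) (F(S) = (-353 + S)/((2*S)) = (-353 + S)*(1/(2*S)) = (-353 + S)/(2*S))
F(G(-4)) - 1*(-332529) = (½)*(-353 + 13)/13 - 1*(-332529) = (½)*(1/13)*(-340) + 332529 = -170/13 + 332529 = 4322707/13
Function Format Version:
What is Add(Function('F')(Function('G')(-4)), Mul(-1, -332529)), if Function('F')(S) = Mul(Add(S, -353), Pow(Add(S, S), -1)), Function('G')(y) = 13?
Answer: Rational(4322707, 13) ≈ 3.3252e+5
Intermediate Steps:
Function('F')(S) = Mul(Rational(1, 2), Pow(S, -1), Add(-353, S)) (Function('F')(S) = Mul(Add(-353, S), Pow(Mul(2, S), -1)) = Mul(Add(-353, S), Mul(Rational(1, 2), Pow(S, -1))) = Mul(Rational(1, 2), Pow(S, -1), Add(-353, S)))
Add(Function('F')(Function('G')(-4)), Mul(-1, -332529)) = Add(Mul(Rational(1, 2), Pow(13, -1), Add(-353, 13)), Mul(-1, -332529)) = Add(Mul(Rational(1, 2), Rational(1, 13), -340), 332529) = Add(Rational(-170, 13), 332529) = Rational(4322707, 13)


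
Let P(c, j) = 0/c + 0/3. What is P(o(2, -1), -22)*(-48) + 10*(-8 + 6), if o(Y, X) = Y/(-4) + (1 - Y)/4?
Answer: -20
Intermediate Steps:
o(Y, X) = 1/4 - Y/2 (o(Y, X) = Y*(-1/4) + (1 - Y)*(1/4) = -Y/4 + (1/4 - Y/4) = 1/4 - Y/2)
P(c, j) = 0 (P(c, j) = 0 + 0*(1/3) = 0 + 0 = 0)
P(o(2, -1), -22)*(-48) + 10*(-8 + 6) = 0*(-48) + 10*(-8 + 6) = 0 + 10*(-2) = 0 - 20 = -20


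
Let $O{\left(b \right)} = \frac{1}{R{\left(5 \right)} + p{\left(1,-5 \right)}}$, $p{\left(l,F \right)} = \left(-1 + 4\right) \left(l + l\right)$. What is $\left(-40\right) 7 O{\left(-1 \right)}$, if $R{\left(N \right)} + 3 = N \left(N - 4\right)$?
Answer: $-35$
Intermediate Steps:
$R{\left(N \right)} = -3 + N \left(-4 + N\right)$ ($R{\left(N \right)} = -3 + N \left(N - 4\right) = -3 + N \left(-4 + N\right)$)
$p{\left(l,F \right)} = 6 l$ ($p{\left(l,F \right)} = 3 \cdot 2 l = 6 l$)
$O{\left(b \right)} = \frac{1}{8}$ ($O{\left(b \right)} = \frac{1}{\left(-3 + 5^{2} - 20\right) + 6 \cdot 1} = \frac{1}{\left(-3 + 25 - 20\right) + 6} = \frac{1}{2 + 6} = \frac{1}{8}$)
$\left(-40\right) 7 O{\left(-1 \right)} = \left(-40\right) 7 \cdot \frac{1}{8} = \left(-280\right) \frac{1}{8} = -35$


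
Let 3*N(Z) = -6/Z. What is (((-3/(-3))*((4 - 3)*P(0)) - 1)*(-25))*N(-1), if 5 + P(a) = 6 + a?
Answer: 0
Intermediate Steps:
P(a) = 1 + a (P(a) = -5 + (6 + a) = 1 + a)
N(Z) = -2/Z (N(Z) = (-6/Z)/3 = -2/Z)
(((-3/(-3))*((4 - 3)*P(0)) - 1)*(-25))*N(-1) = (((-3/(-3))*((4 - 3)*(1 + 0)) - 1)*(-25))*(-2/(-1)) = (((-3*(-1/3))*(1*1) - 1)*(-25))*(-2*(-1)) = ((1*1 - 1)*(-25))*2 = ((1 - 1)*(-25))*2 = (0*(-25))*2 = 0*2 = 0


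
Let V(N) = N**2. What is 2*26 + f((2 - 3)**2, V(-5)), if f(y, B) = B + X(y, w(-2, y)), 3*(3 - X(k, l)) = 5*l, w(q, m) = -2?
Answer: 250/3 ≈ 83.333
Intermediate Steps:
X(k, l) = 3 - 5*l/3
f(y, B) = 19/3 + B (f(y, B) = B + (3 - 5/3*(-2)) = B + (3 + 10/3) = B + 19/3 = 19/3 + B)
2*26 + f((2 - 3)**2, V(-5)) = 2*26 + (19/3 + (-5)**2) = 52 + (19/3 + 25) = 52 + 94/3 = 250/3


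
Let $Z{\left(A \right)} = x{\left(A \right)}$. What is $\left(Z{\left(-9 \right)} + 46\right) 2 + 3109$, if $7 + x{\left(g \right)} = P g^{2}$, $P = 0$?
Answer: $3187$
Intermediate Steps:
$x{\left(g \right)} = -7$ ($x{\left(g \right)} = -7 + 0 g^{2} = -7 + 0 = -7$)
$Z{\left(A \right)} = -7$
$\left(Z{\left(-9 \right)} + 46\right) 2 + 3109 = \left(-7 + 46\right) 2 + 3109 = 39 \cdot 2 + 3109 = 78 + 3109 = 3187$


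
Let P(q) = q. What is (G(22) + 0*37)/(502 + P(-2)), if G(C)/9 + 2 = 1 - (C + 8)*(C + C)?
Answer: -11889/500 ≈ -23.778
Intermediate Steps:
G(C) = -9 - 18*C*(8 + C) (G(C) = -18 + 9*(1 - (C + 8)*(C + C)) = -18 + 9*(1 - (8 + C)*2*C) = -18 + 9*(1 - 2*C*(8 + C)) = -18 + (9 - 18*C*(8 + C)) = -9 - 18*C*(8 + C))
(G(22) + 0*37)/(502 + P(-2)) = ((-9 - 144*22 - 18*22**2) + 0*37)/(502 - 2) = ((-9 - 3168 - 18*484) + 0)/500 = ((-9 - 3168 - 8712) + 0)*(1/500) = (-11889 + 0)*(1/500) = -11889*1/500 = -11889/500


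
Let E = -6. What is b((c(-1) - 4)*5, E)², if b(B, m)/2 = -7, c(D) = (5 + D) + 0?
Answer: 196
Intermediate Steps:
c(D) = 5 + D
b(B, m) = -14 (b(B, m) = 2*(-7) = -14)
b((c(-1) - 4)*5, E)² = (-14)² = 196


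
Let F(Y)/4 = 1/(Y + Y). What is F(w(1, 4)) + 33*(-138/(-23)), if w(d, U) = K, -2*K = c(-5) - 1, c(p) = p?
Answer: 596/3 ≈ 198.67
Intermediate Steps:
K = 3 (K = -(-5 - 1)/2 = -½*(-6) = 3)
w(d, U) = 3
F(Y) = 2/Y (F(Y) = 4/(Y + Y) = 4/((2*Y)) = 4*(1/(2*Y)) = 2/Y)
F(w(1, 4)) + 33*(-138/(-23)) = 2/3 + 33*(-138/(-23)) = 2*(⅓) + 33*(-138*(-1/23)) = ⅔ + 33*6 = ⅔ + 198 = 596/3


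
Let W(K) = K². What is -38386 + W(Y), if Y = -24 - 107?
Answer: -21225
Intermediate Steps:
Y = -131
-38386 + W(Y) = -38386 + (-131)² = -38386 + 17161 = -21225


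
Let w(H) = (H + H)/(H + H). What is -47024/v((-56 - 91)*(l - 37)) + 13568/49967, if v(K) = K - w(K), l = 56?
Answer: 1193778600/69803899 ≈ 17.102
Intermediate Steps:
w(H) = 1 (w(H) = (2*H)/((2*H)) = (2*H)*(1/(2*H)) = 1)
v(K) = -1 + K (v(K) = K - 1*1 = K - 1 = -1 + K)
-47024/v((-56 - 91)*(l - 37)) + 13568/49967 = -47024/(-1 + (-56 - 91)*(56 - 37)) + 13568/49967 = -47024/(-1 - 147*19) + 13568*(1/49967) = -47024/(-1 - 2793) + 13568/49967 = -47024/(-2794) + 13568/49967 = -47024*(-1/2794) + 13568/49967 = 23512/1397 + 13568/49967 = 1193778600/69803899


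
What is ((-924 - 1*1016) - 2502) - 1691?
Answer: -6133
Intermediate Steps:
((-924 - 1*1016) - 2502) - 1691 = ((-924 - 1016) - 2502) - 1691 = (-1940 - 2502) - 1691 = -4442 - 1691 = -6133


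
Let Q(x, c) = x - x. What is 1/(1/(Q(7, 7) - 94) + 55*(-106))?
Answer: -94/548021 ≈ -0.00017153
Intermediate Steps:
Q(x, c) = 0
1/(1/(Q(7, 7) - 94) + 55*(-106)) = 1/(1/(0 - 94) + 55*(-106)) = 1/(1/(-94) - 5830) = 1/(-1/94 - 5830) = 1/(-548021/94) = -94/548021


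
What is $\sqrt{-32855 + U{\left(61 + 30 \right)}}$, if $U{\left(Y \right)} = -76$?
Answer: $3 i \sqrt{3659} \approx 181.47 i$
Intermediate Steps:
$\sqrt{-32855 + U{\left(61 + 30 \right)}} = \sqrt{-32855 - 76} = \sqrt{-32931} = 3 i \sqrt{3659}$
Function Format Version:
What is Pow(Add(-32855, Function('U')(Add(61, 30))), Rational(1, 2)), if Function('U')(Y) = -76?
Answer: Mul(3, I, Pow(3659, Rational(1, 2))) ≈ Mul(181.47, I)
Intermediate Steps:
Pow(Add(-32855, Function('U')(Add(61, 30))), Rational(1, 2)) = Pow(Add(-32855, -76), Rational(1, 2)) = Pow(-32931, Rational(1, 2)) = Mul(3, I, Pow(3659, Rational(1, 2)))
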